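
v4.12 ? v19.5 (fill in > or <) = <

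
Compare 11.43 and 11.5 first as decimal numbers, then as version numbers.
As decimals: 11.43 < 11.5. As versions: v11.43 > v11.5 (minor version 43 > 5).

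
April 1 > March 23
True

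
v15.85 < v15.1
False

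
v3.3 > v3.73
False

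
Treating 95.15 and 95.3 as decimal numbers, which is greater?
95.3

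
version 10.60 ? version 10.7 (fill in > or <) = >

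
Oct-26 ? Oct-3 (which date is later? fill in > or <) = >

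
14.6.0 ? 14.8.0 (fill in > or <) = <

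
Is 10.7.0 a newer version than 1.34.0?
Yes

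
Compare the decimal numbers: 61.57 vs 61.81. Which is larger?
61.81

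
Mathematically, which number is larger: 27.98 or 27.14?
27.98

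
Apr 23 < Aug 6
True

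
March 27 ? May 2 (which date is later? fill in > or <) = <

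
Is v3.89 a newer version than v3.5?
Yes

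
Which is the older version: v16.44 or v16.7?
v16.7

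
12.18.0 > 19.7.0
False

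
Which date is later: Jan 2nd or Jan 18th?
Jan 18th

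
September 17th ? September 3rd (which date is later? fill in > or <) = >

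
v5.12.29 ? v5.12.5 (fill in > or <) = >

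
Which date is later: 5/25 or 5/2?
5/25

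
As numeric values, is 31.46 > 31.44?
True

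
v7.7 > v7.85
False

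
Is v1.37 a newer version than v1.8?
Yes. Version numbers are compared segment by segment as integers, not as decimals: minor version 37 > 8, so v1.37 > v1.8 (even though the decimal 1.37 < 1.8).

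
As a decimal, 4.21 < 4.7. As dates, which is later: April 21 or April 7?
April 21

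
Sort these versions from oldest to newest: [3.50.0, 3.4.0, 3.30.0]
[3.4.0, 3.30.0, 3.50.0]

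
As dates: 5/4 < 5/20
True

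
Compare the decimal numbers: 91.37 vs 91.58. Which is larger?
91.58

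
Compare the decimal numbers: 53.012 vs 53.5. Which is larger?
53.5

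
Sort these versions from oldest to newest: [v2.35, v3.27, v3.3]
[v2.35, v3.3, v3.27]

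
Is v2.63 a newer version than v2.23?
Yes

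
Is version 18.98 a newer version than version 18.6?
Yes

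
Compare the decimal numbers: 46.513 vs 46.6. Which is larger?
46.6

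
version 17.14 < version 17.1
False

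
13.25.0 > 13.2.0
True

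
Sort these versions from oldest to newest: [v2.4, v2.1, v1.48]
[v1.48, v2.1, v2.4]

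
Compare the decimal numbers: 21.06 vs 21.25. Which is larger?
21.25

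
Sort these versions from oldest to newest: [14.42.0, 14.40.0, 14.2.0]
[14.2.0, 14.40.0, 14.42.0]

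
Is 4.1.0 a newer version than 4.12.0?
No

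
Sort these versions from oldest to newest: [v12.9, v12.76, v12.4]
[v12.4, v12.9, v12.76]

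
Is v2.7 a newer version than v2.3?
Yes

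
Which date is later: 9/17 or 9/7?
9/17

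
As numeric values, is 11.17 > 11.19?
False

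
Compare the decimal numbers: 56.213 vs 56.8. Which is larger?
56.8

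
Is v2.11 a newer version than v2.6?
Yes. Version numbers are compared segment by segment as integers, not as decimals: minor version 11 > 6, so v2.11 > v2.6 (even though the decimal 2.11 < 2.6).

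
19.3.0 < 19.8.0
True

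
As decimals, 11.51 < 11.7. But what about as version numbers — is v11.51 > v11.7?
True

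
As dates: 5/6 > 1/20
True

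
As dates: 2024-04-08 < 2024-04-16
True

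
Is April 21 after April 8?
Yes. Day 21 comes after day 8 in April — this is a date comparison, not a decimal one (the decimal 4.21 would be smaller than 4.8).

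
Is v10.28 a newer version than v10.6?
Yes. Version numbers are compared segment by segment as integers, not as decimals: minor version 28 > 6, so v10.28 > v10.6 (even though the decimal 10.28 < 10.6).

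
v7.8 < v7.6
False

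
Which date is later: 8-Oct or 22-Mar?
8-Oct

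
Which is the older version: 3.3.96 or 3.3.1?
3.3.1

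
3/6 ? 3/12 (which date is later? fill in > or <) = <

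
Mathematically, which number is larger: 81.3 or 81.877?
81.877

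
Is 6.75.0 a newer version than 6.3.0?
Yes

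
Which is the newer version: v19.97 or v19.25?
v19.97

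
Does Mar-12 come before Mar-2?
No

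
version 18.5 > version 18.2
True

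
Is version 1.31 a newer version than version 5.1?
No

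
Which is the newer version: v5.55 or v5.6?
v5.55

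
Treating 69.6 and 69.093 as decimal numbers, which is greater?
69.6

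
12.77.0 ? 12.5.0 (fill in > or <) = >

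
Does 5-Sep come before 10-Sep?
Yes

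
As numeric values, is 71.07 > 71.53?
False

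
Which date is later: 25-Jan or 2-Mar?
2-Mar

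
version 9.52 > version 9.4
True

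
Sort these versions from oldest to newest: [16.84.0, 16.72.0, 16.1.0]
[16.1.0, 16.72.0, 16.84.0]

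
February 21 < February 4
False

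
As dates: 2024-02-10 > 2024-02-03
True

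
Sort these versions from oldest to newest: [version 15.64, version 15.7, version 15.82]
[version 15.7, version 15.64, version 15.82]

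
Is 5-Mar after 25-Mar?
No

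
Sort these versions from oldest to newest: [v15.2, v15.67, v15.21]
[v15.2, v15.21, v15.67]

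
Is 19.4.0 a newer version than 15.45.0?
Yes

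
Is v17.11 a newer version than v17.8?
Yes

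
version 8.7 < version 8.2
False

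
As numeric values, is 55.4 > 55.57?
False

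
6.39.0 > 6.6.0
True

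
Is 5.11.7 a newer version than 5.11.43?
No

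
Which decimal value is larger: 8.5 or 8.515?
8.515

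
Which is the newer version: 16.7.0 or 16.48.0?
16.48.0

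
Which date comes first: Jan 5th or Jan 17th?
Jan 5th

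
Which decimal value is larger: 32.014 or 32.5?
32.5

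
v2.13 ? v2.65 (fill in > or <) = <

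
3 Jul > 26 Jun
True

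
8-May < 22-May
True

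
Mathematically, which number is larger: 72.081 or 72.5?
72.5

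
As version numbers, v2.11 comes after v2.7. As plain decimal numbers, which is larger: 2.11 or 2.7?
2.7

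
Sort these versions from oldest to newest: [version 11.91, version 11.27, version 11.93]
[version 11.27, version 11.91, version 11.93]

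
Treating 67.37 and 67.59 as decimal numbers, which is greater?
67.59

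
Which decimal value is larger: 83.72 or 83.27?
83.72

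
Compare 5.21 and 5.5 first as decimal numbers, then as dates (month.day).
As decimals: 5.21 < 5.5. As dates: 5/21 is later than 5/5 (day 21 > day 5).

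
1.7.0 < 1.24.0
True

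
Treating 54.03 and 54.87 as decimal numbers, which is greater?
54.87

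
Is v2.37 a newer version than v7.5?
No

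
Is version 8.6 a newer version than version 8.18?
No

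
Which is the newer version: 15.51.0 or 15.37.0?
15.51.0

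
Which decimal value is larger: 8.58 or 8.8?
8.8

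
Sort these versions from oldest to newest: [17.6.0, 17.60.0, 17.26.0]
[17.6.0, 17.26.0, 17.60.0]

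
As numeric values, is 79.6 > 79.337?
True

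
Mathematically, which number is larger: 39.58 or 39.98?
39.98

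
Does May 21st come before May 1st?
No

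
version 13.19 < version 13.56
True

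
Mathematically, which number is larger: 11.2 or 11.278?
11.278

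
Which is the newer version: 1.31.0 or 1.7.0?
1.31.0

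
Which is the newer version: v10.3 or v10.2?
v10.3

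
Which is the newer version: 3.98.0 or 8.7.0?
8.7.0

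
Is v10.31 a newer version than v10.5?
Yes. Version numbers are compared segment by segment as integers, not as decimals: minor version 31 > 5, so v10.31 > v10.5 (even though the decimal 10.31 < 10.5).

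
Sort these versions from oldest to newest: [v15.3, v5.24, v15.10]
[v5.24, v15.3, v15.10]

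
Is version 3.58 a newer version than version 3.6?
Yes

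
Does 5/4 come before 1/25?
No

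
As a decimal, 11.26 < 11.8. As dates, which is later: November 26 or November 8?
November 26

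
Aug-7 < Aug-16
True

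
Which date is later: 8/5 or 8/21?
8/21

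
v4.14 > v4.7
True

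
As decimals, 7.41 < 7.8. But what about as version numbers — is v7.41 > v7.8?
True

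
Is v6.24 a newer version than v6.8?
Yes. Version numbers are compared segment by segment as integers, not as decimals: minor version 24 > 8, so v6.24 > v6.8 (even though the decimal 6.24 < 6.8).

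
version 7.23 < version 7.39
True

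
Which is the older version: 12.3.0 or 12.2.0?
12.2.0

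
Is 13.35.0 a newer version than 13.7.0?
Yes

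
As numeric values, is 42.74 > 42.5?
True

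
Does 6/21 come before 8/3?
Yes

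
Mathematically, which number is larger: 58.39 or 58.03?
58.39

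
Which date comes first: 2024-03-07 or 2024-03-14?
2024-03-07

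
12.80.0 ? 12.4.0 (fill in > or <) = >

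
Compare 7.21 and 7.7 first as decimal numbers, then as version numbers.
As decimals: 7.21 < 7.7. As versions: v7.21 > v7.7 (minor version 21 > 7).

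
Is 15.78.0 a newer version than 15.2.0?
Yes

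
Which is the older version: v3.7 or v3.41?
v3.7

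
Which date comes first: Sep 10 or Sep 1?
Sep 1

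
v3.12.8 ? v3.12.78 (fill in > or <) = <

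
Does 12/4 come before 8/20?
No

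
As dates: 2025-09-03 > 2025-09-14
False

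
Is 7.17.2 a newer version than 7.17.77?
No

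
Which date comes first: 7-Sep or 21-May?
21-May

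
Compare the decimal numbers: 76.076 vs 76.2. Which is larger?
76.2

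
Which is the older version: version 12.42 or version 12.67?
version 12.42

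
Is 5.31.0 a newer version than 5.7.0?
Yes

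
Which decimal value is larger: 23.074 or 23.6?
23.6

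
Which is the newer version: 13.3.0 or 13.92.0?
13.92.0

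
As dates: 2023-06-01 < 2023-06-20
True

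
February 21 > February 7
True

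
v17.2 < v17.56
True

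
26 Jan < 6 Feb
True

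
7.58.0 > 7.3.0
True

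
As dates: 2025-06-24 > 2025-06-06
True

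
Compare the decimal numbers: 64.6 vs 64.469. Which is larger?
64.6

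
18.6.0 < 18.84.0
True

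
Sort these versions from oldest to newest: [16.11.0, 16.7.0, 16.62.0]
[16.7.0, 16.11.0, 16.62.0]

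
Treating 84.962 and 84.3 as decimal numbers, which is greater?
84.962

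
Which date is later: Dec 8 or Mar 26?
Dec 8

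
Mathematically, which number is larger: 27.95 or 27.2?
27.95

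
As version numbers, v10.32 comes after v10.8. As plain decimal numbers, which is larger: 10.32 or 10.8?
10.8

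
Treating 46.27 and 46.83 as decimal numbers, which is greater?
46.83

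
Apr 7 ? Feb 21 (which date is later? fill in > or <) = >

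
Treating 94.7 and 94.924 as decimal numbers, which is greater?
94.924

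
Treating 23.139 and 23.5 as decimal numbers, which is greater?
23.5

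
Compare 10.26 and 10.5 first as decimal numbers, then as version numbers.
As decimals: 10.26 < 10.5. As versions: v10.26 > v10.5 (minor version 26 > 5).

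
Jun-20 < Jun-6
False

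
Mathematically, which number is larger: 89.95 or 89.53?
89.95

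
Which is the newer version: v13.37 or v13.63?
v13.63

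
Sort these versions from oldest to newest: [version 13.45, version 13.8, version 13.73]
[version 13.8, version 13.45, version 13.73]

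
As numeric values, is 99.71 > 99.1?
True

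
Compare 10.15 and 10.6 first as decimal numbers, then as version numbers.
As decimals: 10.15 < 10.6. As versions: v10.15 > v10.6 (minor version 15 > 6).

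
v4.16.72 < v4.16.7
False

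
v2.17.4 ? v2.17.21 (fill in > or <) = <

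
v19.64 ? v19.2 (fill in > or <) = >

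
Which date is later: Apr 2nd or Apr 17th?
Apr 17th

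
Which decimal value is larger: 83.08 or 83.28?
83.28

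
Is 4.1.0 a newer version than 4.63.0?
No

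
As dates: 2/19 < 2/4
False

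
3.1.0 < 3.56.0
True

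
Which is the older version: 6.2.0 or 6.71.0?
6.2.0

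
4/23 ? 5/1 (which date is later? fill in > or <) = <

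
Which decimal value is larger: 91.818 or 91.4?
91.818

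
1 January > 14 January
False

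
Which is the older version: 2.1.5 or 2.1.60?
2.1.5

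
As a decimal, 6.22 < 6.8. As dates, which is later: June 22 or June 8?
June 22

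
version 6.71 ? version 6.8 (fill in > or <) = >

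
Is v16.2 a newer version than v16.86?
No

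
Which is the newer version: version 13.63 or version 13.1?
version 13.63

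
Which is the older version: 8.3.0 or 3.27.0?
3.27.0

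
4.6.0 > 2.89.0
True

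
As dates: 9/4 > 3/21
True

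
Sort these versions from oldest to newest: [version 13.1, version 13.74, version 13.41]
[version 13.1, version 13.41, version 13.74]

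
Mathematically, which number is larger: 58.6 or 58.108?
58.6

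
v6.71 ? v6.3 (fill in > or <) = >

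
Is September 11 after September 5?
Yes. Day 11 comes after day 5 in September — this is a date comparison, not a decimal one (the decimal 9.11 would be smaller than 9.5).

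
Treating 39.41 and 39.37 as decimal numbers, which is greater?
39.41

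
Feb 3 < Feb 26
True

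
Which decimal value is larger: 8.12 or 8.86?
8.86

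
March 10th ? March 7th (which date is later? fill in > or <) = >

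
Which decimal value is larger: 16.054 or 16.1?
16.1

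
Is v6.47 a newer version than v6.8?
Yes. Version numbers are compared segment by segment as integers, not as decimals: minor version 47 > 8, so v6.47 > v6.8 (even though the decimal 6.47 < 6.8).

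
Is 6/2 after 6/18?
No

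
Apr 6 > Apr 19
False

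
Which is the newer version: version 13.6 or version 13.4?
version 13.6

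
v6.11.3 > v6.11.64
False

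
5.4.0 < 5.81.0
True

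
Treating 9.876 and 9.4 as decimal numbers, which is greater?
9.876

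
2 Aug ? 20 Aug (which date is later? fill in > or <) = <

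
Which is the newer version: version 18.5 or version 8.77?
version 18.5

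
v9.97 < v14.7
True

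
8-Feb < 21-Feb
True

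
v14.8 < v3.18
False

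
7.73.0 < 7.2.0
False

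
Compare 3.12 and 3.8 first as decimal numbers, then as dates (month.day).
As decimals: 3.12 < 3.8. As dates: 3/12 is later than 3/8 (day 12 > day 8).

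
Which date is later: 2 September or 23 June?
2 September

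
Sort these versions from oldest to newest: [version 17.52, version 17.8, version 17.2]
[version 17.2, version 17.8, version 17.52]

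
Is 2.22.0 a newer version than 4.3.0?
No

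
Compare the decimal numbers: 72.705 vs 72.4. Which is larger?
72.705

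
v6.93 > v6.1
True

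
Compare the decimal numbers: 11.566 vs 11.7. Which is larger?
11.7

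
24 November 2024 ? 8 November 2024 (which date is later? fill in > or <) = >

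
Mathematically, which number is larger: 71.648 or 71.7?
71.7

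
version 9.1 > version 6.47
True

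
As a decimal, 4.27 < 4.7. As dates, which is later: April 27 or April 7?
April 27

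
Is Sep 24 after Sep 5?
Yes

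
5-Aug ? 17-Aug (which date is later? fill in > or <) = <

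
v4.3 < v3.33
False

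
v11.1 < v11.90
True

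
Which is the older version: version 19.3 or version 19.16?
version 19.3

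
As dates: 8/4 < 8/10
True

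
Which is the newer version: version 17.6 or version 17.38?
version 17.38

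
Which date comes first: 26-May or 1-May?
1-May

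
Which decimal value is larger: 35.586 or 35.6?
35.6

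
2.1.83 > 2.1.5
True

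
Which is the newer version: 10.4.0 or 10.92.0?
10.92.0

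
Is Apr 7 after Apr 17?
No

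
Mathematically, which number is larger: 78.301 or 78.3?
78.301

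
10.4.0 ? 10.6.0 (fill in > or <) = <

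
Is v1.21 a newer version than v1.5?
Yes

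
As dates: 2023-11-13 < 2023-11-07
False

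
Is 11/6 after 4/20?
Yes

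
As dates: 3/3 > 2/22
True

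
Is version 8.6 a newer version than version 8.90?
No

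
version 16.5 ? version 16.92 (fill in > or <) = <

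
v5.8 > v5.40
False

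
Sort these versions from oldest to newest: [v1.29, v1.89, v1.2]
[v1.2, v1.29, v1.89]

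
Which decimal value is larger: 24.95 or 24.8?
24.95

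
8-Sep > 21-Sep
False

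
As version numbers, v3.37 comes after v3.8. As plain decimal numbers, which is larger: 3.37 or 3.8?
3.8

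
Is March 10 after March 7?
Yes. Day 10 comes after day 7 in March — this is a date comparison, not a decimal one (the decimal 3.10 would be smaller than 3.7).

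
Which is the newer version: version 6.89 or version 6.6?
version 6.89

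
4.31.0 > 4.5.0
True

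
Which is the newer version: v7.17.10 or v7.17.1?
v7.17.10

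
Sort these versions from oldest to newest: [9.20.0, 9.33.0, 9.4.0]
[9.4.0, 9.20.0, 9.33.0]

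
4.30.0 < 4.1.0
False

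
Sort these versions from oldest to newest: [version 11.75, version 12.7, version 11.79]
[version 11.75, version 11.79, version 12.7]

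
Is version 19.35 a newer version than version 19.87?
No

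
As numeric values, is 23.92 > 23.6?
True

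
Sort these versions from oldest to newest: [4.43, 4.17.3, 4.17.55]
[4.17.3, 4.17.55, 4.43]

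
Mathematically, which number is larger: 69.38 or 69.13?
69.38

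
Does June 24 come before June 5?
No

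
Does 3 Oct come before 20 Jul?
No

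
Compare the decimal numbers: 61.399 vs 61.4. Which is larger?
61.4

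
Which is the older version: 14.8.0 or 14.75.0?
14.8.0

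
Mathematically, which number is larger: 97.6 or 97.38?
97.6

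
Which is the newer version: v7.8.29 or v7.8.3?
v7.8.29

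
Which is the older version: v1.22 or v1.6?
v1.6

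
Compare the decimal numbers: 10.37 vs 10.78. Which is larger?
10.78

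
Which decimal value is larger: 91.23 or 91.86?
91.86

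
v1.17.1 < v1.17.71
True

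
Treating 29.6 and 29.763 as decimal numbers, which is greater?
29.763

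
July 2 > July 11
False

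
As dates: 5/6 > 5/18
False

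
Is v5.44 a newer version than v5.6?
Yes. Version numbers are compared segment by segment as integers, not as decimals: minor version 44 > 6, so v5.44 > v5.6 (even though the decimal 5.44 < 5.6).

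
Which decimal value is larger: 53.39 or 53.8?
53.8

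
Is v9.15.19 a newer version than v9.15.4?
Yes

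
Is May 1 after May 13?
No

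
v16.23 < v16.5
False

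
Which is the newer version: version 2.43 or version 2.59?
version 2.59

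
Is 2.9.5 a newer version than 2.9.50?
No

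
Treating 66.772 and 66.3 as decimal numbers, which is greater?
66.772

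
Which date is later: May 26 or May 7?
May 26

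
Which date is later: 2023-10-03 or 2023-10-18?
2023-10-18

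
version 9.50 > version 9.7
True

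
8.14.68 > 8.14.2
True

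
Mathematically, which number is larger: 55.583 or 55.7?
55.7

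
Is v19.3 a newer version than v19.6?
No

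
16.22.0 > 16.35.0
False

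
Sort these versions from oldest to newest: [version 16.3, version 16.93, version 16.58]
[version 16.3, version 16.58, version 16.93]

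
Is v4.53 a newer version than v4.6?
Yes. Version numbers are compared segment by segment as integers, not as decimals: minor version 53 > 6, so v4.53 > v4.6 (even though the decimal 4.53 < 4.6).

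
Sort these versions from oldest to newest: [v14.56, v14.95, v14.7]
[v14.7, v14.56, v14.95]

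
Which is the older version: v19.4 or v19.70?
v19.4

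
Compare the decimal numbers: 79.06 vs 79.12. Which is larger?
79.12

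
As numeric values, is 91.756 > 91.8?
False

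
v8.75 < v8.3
False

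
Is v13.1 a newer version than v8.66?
Yes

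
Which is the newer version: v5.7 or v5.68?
v5.68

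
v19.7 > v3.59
True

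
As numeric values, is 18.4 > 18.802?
False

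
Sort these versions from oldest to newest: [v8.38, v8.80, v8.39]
[v8.38, v8.39, v8.80]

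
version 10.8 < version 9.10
False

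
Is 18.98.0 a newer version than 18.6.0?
Yes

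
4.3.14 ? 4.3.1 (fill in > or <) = >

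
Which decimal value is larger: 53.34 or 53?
53.34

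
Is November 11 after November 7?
Yes. Day 11 comes after day 7 in November — this is a date comparison, not a decimal one (the decimal 11.11 would be smaller than 11.7).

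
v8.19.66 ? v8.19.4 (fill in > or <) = >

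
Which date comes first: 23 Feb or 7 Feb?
7 Feb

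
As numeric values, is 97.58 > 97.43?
True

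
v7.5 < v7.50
True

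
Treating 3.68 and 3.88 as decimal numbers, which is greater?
3.88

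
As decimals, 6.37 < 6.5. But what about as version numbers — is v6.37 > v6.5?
True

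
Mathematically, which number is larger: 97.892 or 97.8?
97.892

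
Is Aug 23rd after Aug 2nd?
Yes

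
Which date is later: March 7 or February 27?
March 7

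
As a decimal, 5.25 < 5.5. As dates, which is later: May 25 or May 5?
May 25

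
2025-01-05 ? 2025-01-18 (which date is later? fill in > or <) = <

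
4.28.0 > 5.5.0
False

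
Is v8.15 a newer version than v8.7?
Yes. Version numbers are compared segment by segment as integers, not as decimals: minor version 15 > 7, so v8.15 > v8.7 (even though the decimal 8.15 < 8.7).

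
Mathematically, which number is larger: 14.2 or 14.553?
14.553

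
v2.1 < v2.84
True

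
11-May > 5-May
True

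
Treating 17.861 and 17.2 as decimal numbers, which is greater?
17.861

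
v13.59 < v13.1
False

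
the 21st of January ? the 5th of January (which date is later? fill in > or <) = >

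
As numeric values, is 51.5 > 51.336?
True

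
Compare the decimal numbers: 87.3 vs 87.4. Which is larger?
87.4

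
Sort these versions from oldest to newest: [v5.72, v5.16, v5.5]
[v5.5, v5.16, v5.72]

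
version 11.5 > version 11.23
False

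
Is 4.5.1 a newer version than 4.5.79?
No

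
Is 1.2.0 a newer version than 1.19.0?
No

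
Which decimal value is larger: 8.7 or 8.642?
8.7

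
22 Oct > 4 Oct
True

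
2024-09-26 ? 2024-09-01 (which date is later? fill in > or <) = >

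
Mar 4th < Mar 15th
True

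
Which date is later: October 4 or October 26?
October 26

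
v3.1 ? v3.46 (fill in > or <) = <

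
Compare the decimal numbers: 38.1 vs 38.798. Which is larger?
38.798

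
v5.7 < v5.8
True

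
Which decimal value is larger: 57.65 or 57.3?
57.65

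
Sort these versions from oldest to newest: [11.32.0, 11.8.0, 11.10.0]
[11.8.0, 11.10.0, 11.32.0]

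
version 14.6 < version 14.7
True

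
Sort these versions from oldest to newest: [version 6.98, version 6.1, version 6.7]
[version 6.1, version 6.7, version 6.98]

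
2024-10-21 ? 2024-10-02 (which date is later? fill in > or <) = >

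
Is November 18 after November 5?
Yes. Day 18 comes after day 5 in November — this is a date comparison, not a decimal one (the decimal 11.18 would be smaller than 11.5).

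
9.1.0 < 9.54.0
True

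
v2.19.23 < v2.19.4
False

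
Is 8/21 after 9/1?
No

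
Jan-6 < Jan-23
True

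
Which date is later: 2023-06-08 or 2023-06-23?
2023-06-23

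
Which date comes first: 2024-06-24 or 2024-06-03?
2024-06-03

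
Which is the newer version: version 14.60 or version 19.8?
version 19.8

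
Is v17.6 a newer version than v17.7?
No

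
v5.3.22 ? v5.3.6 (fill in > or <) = >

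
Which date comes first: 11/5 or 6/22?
6/22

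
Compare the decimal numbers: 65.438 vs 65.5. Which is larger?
65.5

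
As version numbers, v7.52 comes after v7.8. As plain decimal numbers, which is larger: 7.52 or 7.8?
7.8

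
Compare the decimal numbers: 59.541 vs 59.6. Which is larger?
59.6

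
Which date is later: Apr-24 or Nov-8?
Nov-8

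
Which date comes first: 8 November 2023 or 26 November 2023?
8 November 2023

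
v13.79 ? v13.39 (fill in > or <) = >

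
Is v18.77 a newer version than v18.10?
Yes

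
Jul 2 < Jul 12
True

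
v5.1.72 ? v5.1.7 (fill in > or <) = >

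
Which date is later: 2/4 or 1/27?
2/4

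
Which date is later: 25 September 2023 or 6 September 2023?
25 September 2023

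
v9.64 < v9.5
False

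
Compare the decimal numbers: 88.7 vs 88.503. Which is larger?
88.7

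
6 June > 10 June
False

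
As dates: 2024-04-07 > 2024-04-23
False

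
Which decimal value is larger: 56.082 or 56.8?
56.8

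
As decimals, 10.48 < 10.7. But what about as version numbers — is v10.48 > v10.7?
True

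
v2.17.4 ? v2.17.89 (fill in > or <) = <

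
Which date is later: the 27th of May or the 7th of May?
the 27th of May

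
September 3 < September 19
True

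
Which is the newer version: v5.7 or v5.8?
v5.8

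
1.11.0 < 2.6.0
True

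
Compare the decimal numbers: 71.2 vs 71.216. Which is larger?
71.216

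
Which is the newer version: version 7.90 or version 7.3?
version 7.90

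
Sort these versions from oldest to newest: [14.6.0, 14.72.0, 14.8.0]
[14.6.0, 14.8.0, 14.72.0]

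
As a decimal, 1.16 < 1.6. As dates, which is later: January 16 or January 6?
January 16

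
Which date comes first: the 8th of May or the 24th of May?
the 8th of May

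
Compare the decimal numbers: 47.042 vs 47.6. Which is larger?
47.6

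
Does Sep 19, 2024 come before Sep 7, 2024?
No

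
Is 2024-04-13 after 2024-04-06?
Yes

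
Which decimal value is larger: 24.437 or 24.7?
24.7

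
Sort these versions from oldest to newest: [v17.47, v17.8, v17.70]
[v17.8, v17.47, v17.70]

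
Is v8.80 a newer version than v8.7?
Yes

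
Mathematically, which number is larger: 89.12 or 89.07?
89.12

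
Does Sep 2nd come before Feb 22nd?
No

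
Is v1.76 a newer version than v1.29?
Yes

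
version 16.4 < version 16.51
True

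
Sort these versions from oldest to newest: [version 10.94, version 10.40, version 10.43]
[version 10.40, version 10.43, version 10.94]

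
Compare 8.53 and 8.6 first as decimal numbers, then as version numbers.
As decimals: 8.53 < 8.6. As versions: v8.53 > v8.6 (minor version 53 > 6).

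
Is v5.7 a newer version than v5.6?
Yes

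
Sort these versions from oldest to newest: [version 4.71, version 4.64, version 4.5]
[version 4.5, version 4.64, version 4.71]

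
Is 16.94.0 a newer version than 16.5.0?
Yes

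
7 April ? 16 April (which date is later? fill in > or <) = <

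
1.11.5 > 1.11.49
False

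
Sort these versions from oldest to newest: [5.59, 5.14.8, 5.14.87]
[5.14.8, 5.14.87, 5.59]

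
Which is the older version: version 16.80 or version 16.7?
version 16.7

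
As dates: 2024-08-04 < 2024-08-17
True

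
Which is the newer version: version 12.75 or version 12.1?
version 12.75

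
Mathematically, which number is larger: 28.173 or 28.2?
28.2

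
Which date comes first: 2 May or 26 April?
26 April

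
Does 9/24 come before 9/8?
No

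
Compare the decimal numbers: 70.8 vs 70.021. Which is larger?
70.8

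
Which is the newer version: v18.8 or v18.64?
v18.64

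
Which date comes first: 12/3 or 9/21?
9/21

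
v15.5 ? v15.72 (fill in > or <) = <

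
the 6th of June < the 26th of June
True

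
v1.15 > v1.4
True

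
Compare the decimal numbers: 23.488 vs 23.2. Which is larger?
23.488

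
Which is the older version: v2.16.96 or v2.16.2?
v2.16.2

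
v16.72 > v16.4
True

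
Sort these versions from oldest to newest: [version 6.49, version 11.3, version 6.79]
[version 6.49, version 6.79, version 11.3]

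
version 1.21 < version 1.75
True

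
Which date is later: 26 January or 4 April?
4 April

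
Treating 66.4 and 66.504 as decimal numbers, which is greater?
66.504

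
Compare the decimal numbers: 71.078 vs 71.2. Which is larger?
71.2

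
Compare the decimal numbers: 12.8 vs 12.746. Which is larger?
12.8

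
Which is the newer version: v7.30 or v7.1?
v7.30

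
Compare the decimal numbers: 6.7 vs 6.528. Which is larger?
6.7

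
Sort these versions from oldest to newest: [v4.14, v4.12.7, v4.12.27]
[v4.12.7, v4.12.27, v4.14]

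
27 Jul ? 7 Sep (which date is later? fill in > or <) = <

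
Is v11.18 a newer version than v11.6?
Yes. Version numbers are compared segment by segment as integers, not as decimals: minor version 18 > 6, so v11.18 > v11.6 (even though the decimal 11.18 < 11.6).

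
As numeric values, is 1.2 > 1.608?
False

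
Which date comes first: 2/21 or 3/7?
2/21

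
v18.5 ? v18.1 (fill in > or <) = >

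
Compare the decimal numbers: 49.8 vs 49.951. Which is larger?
49.951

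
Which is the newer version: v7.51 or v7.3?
v7.51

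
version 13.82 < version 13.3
False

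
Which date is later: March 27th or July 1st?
July 1st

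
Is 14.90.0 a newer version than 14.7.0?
Yes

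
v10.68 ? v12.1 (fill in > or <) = <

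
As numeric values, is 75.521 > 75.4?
True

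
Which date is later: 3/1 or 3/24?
3/24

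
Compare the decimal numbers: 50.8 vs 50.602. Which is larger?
50.8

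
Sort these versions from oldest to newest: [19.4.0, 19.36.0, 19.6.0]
[19.4.0, 19.6.0, 19.36.0]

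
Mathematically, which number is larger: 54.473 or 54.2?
54.473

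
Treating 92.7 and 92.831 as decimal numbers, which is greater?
92.831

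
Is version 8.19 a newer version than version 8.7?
Yes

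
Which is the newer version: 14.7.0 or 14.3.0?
14.7.0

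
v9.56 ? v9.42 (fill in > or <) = >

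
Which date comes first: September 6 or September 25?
September 6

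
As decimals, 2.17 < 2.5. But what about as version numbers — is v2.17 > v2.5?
True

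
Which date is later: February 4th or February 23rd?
February 23rd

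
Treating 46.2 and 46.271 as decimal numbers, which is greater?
46.271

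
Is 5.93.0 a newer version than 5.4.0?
Yes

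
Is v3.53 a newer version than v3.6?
Yes. Version numbers are compared segment by segment as integers, not as decimals: minor version 53 > 6, so v3.53 > v3.6 (even though the decimal 3.53 < 3.6).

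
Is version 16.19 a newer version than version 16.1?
Yes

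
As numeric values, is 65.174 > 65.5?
False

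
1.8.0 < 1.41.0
True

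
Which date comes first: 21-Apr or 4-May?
21-Apr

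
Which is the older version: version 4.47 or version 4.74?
version 4.47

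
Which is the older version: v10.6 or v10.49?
v10.6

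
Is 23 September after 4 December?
No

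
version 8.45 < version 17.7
True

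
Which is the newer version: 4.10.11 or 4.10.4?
4.10.11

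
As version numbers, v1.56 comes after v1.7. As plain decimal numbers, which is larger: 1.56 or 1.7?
1.7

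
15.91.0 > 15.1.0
True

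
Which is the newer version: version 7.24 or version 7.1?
version 7.24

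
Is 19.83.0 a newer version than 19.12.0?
Yes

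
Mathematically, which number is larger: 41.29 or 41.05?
41.29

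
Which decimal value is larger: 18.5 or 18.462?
18.5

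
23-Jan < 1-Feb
True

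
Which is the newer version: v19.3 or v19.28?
v19.28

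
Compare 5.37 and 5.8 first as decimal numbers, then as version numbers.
As decimals: 5.37 < 5.8. As versions: v5.37 > v5.8 (minor version 37 > 8).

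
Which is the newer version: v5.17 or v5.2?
v5.17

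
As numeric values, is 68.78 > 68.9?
False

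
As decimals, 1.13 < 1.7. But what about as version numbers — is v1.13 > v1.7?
True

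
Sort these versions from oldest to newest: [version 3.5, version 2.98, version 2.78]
[version 2.78, version 2.98, version 3.5]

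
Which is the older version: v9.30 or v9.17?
v9.17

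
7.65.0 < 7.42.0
False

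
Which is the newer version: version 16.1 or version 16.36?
version 16.36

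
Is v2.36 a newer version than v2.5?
Yes. Version numbers are compared segment by segment as integers, not as decimals: minor version 36 > 5, so v2.36 > v2.5 (even though the decimal 2.36 < 2.5).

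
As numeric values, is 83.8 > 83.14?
True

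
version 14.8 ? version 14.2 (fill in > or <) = >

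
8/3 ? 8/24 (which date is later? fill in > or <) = <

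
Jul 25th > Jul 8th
True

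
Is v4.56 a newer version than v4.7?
Yes. Version numbers are compared segment by segment as integers, not as decimals: minor version 56 > 7, so v4.56 > v4.7 (even though the decimal 4.56 < 4.7).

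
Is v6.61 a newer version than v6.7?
Yes. Version numbers are compared segment by segment as integers, not as decimals: minor version 61 > 7, so v6.61 > v6.7 (even though the decimal 6.61 < 6.7).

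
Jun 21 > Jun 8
True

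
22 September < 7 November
True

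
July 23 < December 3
True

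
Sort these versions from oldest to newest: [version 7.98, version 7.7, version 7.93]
[version 7.7, version 7.93, version 7.98]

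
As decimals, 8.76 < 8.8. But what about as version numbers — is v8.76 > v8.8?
True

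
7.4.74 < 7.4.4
False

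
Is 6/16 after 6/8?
Yes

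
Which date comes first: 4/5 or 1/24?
1/24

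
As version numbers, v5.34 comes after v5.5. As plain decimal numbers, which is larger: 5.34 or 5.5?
5.5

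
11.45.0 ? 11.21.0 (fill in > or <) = >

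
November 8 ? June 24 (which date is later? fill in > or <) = >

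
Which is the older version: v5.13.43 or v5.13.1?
v5.13.1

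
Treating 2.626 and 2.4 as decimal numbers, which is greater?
2.626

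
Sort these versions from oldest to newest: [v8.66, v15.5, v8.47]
[v8.47, v8.66, v15.5]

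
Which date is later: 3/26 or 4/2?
4/2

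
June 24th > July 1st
False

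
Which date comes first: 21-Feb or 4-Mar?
21-Feb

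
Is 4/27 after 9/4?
No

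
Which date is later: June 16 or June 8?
June 16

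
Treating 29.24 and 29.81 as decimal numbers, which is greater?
29.81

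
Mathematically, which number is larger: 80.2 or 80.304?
80.304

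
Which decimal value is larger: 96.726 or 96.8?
96.8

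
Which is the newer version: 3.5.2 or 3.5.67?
3.5.67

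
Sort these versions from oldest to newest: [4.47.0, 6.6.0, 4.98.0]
[4.47.0, 4.98.0, 6.6.0]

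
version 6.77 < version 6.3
False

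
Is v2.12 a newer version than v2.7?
Yes. Version numbers are compared segment by segment as integers, not as decimals: minor version 12 > 7, so v2.12 > v2.7 (even though the decimal 2.12 < 2.7).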